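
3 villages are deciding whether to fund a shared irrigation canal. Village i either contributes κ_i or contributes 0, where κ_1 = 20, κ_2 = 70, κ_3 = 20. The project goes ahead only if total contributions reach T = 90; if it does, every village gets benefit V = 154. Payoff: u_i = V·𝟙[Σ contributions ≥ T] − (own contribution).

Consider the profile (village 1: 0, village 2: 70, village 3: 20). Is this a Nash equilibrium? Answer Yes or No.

Yes

Total = 90 ≥ 90: provided.
Village 1 (pledges 0, payoff 154): pledging 20 → total 110, payoff 134. No gain.
Village 2 (pledges 70, payoff 84): dropping to 0 → total 20, payoff 0. No gain.
Village 3 (pledges 20, payoff 134): dropping to 0 → total 70, payoff 0. No gain.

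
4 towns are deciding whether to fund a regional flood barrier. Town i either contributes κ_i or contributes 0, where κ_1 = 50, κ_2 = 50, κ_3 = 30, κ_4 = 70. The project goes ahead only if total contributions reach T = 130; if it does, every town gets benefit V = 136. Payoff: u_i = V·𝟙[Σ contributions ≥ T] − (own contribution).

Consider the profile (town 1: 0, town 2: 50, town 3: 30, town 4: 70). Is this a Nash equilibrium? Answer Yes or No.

Yes

Total = 150 ≥ 130: provided.
Town 1 (pledges 0, payoff 136): pledging 50 → total 200, payoff 86. No gain.
Town 2 (pledges 50, payoff 86): dropping to 0 → total 100, payoff 0. No gain.
Town 3 (pledges 30, payoff 106): dropping to 0 → total 120, payoff 0. No gain.
Town 4 (pledges 70, payoff 66): dropping to 0 → total 80, payoff 0. No gain.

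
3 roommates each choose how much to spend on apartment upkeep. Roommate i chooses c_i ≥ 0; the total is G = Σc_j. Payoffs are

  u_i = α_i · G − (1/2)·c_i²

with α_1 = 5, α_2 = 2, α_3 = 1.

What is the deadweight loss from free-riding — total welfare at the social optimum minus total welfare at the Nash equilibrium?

47

Roommate i's FOC: ∂u_i/∂c_i = α_i − c_i = 0, so c_i* = α_i.
NE contributions = (5, 2, 1); G = 8.
W^NE = (Σα)·G − ½Σα_i² = 8² − ½·30 = 49.
Planner sets c_i = Σα_j = 8 for every i, so G^SO = 3·8 = 24.
W^SO = (Σα)·G^SO − ½·3·(Σα)² = (3/2)·8² = 96.
Deadweight loss = W^SO − W^NE = 47.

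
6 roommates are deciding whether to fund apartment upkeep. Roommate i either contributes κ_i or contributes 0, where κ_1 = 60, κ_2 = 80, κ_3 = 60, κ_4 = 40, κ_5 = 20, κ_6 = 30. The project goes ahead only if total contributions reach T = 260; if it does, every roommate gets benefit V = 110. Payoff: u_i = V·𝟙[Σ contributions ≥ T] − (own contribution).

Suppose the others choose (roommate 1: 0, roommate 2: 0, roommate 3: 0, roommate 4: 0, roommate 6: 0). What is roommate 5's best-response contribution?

0

Others' total = 0. Even contributing 20 gives 20 < 260: no benefit either way.
Best response: 0.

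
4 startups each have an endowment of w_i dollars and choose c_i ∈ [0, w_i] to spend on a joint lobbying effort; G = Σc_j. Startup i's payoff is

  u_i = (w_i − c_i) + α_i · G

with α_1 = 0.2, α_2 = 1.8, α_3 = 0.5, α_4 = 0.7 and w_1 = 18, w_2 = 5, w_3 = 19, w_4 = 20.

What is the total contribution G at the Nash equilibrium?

∂u_i/∂c_i = α_i − 1, so startup i contributes w_i if α_i > 1, else 0.
α_i > 1 for i ∈ {2}; NE contributions (0, 5, 0, 0), G = 5.

5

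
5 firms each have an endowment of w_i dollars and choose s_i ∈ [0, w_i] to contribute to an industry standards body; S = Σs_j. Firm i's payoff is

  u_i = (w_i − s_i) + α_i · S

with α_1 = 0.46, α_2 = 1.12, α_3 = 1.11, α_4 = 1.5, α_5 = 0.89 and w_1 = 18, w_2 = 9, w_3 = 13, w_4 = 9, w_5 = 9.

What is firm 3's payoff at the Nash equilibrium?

34.41

∂u_i/∂s_i = α_i − 1, so firm i contributes w_i if α_i > 1, else 0.
α_i > 1 for i ∈ {2, 3, 4}; NE contributions (0, 9, 13, 9, 0), S = 31.
u_3 = (13 − 13) + 1.11·31 = 34.41.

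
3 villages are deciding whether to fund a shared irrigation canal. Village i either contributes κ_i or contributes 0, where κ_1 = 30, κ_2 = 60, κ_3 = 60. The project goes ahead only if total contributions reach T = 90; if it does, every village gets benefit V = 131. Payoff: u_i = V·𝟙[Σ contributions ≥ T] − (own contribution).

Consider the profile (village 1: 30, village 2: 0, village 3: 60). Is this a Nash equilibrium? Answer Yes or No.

Yes

Total = 90 ≥ 90: provided.
Village 1 (pledges 30, payoff 101): dropping to 0 → total 60, payoff 0. No gain.
Village 2 (pledges 0, payoff 131): pledging 60 → total 150, payoff 71. No gain.
Village 3 (pledges 60, payoff 71): dropping to 0 → total 30, payoff 0. No gain.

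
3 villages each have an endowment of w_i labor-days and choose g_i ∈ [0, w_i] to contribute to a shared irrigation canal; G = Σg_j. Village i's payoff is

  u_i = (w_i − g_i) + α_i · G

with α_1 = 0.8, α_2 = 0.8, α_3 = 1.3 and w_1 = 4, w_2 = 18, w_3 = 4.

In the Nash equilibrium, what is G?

∂u_i/∂g_i = α_i − 1, so village i contributes w_i if α_i > 1, else 0.
α_i > 1 for i ∈ {3}; NE contributions (0, 0, 4), G = 4.

4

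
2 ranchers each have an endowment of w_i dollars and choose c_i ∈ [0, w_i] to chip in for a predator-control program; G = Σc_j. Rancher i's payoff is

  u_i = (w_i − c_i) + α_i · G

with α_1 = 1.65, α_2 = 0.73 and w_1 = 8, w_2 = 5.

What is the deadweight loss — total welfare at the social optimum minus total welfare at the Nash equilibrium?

∂u_i/∂c_i = α_i − 1, so rancher i contributes w_i if α_i > 1, else 0.
α_i > 1 for i ∈ {1}; NE contributions (8, 0), G = 8.
W^NE = Σw_i − G^NE + (Σα_i)·G^NE = 13 + 1.38·8 = 24.04.
Planner: ∂(Σu_j)/∂c_i = Σα_j − 1 = 1.38 > 0, so everyone contributes w_i; G^SO = 13, W^SO = 13 + 1.38·13 = 30.94.
Deadweight loss = 6.9.

6.9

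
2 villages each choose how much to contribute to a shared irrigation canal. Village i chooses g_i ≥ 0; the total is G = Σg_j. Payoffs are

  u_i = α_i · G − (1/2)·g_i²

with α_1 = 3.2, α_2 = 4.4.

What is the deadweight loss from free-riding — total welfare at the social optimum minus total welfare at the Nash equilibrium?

14.8

Village i's FOC: ∂u_i/∂g_i = α_i − g_i = 0, so g_i* = α_i.
NE contributions = (3.2, 4.4); G = 7.6.
W^NE = (Σα)·G − ½Σα_i² = 7.6² − ½·29.6 = 42.96.
Planner sets g_i = Σα_j = 7.6 for every i, so G^SO = 2·7.6 = 15.2.
W^SO = (Σα)·G^SO − ½·2·(Σα)² = (2/2)·7.6² = 57.76.
Deadweight loss = W^SO − W^NE = 14.8.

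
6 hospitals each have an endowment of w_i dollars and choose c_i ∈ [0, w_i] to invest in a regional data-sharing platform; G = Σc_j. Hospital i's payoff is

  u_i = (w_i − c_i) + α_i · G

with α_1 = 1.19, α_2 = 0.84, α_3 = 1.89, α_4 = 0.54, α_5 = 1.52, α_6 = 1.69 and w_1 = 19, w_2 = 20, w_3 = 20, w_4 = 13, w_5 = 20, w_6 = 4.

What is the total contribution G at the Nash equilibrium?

63

∂u_i/∂c_i = α_i − 1, so hospital i contributes w_i if α_i > 1, else 0.
α_i > 1 for i ∈ {1, 3, 5, 6}; NE contributions (19, 0, 20, 0, 20, 4), G = 63.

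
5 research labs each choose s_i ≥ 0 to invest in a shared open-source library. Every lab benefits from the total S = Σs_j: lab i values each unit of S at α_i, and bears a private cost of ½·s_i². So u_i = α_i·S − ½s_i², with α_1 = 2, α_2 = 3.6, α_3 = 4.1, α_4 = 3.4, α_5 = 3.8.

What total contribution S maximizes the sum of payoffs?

84.5

Planner FOC: ∂(Σu_j)/∂s_i = (Σα_j) − s_i = 0, so s_i^SO = Σα_j = 16.9 for every i; S^SO = 84.5.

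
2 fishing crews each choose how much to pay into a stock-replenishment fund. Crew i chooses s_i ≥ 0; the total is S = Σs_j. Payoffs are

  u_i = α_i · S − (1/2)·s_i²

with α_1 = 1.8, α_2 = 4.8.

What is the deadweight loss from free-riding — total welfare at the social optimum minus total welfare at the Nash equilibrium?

Crew i's FOC: ∂u_i/∂s_i = α_i − s_i = 0, so s_i* = α_i.
NE contributions = (1.8, 4.8); S = 6.6.
W^NE = (Σα)·S − ½Σα_i² = 6.6² − ½·26.28 = 30.42.
Planner sets s_i = Σα_j = 6.6 for every i, so S^SO = 2·6.6 = 13.2.
W^SO = (Σα)·S^SO − ½·2·(Σα)² = (2/2)·6.6² = 43.56.
Deadweight loss = W^SO − W^NE = 13.14.

13.14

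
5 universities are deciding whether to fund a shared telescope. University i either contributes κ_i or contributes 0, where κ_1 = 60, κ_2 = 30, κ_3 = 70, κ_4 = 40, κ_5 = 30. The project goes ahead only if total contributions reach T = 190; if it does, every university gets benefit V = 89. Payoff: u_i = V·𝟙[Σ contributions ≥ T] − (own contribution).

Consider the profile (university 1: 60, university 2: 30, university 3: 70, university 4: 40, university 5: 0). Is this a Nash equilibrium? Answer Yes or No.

Total = 200 ≥ 190: provided.
University 1 (pledges 60, payoff 29): dropping to 0 → total 140, payoff 0. No gain.
University 2 (pledges 30, payoff 59): dropping to 0 → total 170, payoff 0. No gain.
University 3 (pledges 70, payoff 19): dropping to 0 → total 130, payoff 0. No gain.
University 4 (pledges 40, payoff 49): dropping to 0 → total 160, payoff 0. No gain.
University 5 (pledges 0, payoff 89): pledging 30 → total 230, payoff 59. No gain.

Yes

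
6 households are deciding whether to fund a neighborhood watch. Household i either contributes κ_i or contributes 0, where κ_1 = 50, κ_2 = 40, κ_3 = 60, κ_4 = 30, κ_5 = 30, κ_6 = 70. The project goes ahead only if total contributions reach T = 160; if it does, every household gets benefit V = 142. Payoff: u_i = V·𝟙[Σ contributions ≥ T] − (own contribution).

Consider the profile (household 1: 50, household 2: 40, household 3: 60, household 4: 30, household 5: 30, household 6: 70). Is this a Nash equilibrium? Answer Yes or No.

Total = 280 ≥ 160: provided.
Household 1 (pledges 50, payoff 92): dropping to 0 → total 230, payoff 142. Profitable deviation.

No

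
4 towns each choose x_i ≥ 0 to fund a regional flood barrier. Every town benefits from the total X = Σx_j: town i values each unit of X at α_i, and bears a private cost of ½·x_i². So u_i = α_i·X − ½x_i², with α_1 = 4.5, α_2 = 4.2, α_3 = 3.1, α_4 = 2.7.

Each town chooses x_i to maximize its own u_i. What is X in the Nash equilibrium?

14.5

Town i's FOC: ∂u_i/∂x_i = α_i − x_i = 0, so x_i* = α_i.
NE contributions = (4.5, 4.2, 3.1, 2.7); X = 14.5.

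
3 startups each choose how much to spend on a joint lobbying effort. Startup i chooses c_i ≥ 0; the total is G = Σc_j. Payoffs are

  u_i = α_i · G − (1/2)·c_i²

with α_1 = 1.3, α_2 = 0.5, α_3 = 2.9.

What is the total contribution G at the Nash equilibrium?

Startup i's FOC: ∂u_i/∂c_i = α_i − c_i = 0, so c_i* = α_i.
NE contributions = (1.3, 0.5, 2.9); G = 4.7.

4.7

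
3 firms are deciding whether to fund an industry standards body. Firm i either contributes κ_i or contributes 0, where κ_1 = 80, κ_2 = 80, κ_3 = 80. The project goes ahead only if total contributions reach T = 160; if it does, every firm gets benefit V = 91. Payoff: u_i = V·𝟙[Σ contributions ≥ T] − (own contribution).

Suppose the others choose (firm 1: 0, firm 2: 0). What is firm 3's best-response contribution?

Others' total = 0. Even contributing 80 gives 80 < 160: no benefit either way.
Best response: 0.

0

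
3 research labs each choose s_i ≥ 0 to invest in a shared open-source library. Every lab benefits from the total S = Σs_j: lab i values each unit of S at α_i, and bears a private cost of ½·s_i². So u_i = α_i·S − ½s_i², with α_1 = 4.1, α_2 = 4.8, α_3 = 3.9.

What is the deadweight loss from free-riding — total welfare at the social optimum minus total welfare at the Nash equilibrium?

Lab i's FOC: ∂u_i/∂s_i = α_i − s_i = 0, so s_i* = α_i.
NE contributions = (4.1, 4.8, 3.9); S = 12.8.
W^NE = (Σα)·S − ½Σα_i² = 12.8² − ½·55.06 = 136.31.
Planner sets s_i = Σα_j = 12.8 for every i, so S^SO = 3·12.8 = 38.4.
W^SO = (Σα)·S^SO − ½·3·(Σα)² = (3/2)·12.8² = 245.76.
Deadweight loss = W^SO − W^NE = 109.45.

109.45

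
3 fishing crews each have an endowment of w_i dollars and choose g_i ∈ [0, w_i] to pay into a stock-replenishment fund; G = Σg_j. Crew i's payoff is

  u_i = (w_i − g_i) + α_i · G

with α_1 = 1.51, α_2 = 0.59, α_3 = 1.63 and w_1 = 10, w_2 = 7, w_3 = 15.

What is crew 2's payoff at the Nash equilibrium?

21.75

∂u_i/∂g_i = α_i − 1, so crew i contributes w_i if α_i > 1, else 0.
α_i > 1 for i ∈ {1, 3}; NE contributions (10, 0, 15), G = 25.
u_2 = (7 − 0) + 0.59·25 = 21.75.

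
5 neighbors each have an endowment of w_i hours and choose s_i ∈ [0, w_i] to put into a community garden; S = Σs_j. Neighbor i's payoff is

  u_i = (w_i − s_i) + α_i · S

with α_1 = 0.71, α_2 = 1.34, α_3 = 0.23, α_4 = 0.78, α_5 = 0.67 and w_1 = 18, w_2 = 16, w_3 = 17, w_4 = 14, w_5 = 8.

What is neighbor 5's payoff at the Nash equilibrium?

18.72

∂u_i/∂s_i = α_i − 1, so neighbor i contributes w_i if α_i > 1, else 0.
α_i > 1 for i ∈ {2}; NE contributions (0, 16, 0, 0, 0), S = 16.
u_5 = (8 − 0) + 0.67·16 = 18.72.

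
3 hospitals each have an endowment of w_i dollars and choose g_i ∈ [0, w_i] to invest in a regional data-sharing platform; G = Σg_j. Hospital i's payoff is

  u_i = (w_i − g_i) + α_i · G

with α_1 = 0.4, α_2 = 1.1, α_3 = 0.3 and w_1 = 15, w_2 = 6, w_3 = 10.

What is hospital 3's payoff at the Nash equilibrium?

11.8

∂u_i/∂g_i = α_i − 1, so hospital i contributes w_i if α_i > 1, else 0.
α_i > 1 for i ∈ {2}; NE contributions (0, 6, 0), G = 6.
u_3 = (10 − 0) + 0.3·6 = 11.8.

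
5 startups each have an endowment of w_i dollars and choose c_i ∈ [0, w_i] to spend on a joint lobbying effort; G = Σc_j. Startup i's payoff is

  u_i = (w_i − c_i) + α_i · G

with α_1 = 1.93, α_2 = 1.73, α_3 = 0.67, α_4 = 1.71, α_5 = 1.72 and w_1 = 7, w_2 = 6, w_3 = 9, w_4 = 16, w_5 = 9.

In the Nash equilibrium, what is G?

∂u_i/∂c_i = α_i − 1, so startup i contributes w_i if α_i > 1, else 0.
α_i > 1 for i ∈ {1, 2, 4, 5}; NE contributions (7, 6, 0, 16, 9), G = 38.

38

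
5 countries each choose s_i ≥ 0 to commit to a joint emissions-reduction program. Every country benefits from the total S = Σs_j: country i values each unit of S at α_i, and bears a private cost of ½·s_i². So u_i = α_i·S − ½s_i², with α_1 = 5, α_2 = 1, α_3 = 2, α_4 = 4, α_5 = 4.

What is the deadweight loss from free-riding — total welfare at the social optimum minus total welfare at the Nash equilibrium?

Country i's FOC: ∂u_i/∂s_i = α_i − s_i = 0, so s_i* = α_i.
NE contributions = (5, 1, 2, 4, 4); S = 16.
W^NE = (Σα)·S − ½Σα_i² = 16² − ½·62 = 225.
Planner sets s_i = Σα_j = 16 for every i, so S^SO = 5·16 = 80.
W^SO = (Σα)·S^SO − ½·5·(Σα)² = (5/2)·16² = 640.
Deadweight loss = W^SO − W^NE = 415.

415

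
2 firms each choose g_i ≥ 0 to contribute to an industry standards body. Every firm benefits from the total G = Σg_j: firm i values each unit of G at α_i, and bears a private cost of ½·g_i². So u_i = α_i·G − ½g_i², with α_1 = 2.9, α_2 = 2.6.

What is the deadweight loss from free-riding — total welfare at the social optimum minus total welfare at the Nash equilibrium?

Firm i's FOC: ∂u_i/∂g_i = α_i − g_i = 0, so g_i* = α_i.
NE contributions = (2.9, 2.6); G = 5.5.
W^NE = (Σα)·G − ½Σα_i² = 5.5² − ½·15.17 = 22.665.
Planner sets g_i = Σα_j = 5.5 for every i, so G^SO = 2·5.5 = 11.
W^SO = (Σα)·G^SO − ½·2·(Σα)² = (2/2)·5.5² = 30.25.
Deadweight loss = W^SO − W^NE = 7.585.

7.585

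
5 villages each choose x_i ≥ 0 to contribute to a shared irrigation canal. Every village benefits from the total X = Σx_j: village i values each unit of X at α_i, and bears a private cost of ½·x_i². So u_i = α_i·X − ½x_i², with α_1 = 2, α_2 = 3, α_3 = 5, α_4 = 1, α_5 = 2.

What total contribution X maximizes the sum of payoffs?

Planner FOC: ∂(Σu_j)/∂x_i = (Σα_j) − x_i = 0, so x_i^SO = Σα_j = 13 for every i; X^SO = 65.

65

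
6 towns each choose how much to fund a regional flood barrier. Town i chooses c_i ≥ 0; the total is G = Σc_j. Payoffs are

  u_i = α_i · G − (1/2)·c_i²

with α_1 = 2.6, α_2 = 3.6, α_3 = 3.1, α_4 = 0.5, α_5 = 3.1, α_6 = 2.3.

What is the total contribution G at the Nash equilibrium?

Town i's FOC: ∂u_i/∂c_i = α_i − c_i = 0, so c_i* = α_i.
NE contributions = (2.6, 3.6, 3.1, 0.5, 3.1, 2.3); G = 15.2.

15.2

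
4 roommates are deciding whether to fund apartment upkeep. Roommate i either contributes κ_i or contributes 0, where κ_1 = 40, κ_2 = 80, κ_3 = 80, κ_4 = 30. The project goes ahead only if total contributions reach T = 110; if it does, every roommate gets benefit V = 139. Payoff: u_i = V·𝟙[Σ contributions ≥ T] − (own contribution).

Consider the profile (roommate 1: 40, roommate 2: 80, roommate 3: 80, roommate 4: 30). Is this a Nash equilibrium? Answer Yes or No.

Total = 230 ≥ 110: provided.
Roommate 1 (pledges 40, payoff 99): dropping to 0 → total 190, payoff 139. Profitable deviation.

No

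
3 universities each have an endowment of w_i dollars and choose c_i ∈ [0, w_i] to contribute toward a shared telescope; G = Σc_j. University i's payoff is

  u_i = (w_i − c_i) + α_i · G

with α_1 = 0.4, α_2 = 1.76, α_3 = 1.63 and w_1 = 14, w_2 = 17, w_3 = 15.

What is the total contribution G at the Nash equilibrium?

32

∂u_i/∂c_i = α_i − 1, so university i contributes w_i if α_i > 1, else 0.
α_i > 1 for i ∈ {2, 3}; NE contributions (0, 17, 15), G = 32.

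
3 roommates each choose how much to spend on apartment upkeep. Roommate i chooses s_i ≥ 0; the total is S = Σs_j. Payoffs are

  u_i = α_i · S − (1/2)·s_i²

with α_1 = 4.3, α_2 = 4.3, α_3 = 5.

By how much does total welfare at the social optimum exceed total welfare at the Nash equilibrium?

123.47

Roommate i's FOC: ∂u_i/∂s_i = α_i − s_i = 0, so s_i* = α_i.
NE contributions = (4.3, 4.3, 5); S = 13.6.
W^NE = (Σα)·S − ½Σα_i² = 13.6² − ½·61.98 = 153.97.
Planner sets s_i = Σα_j = 13.6 for every i, so S^SO = 3·13.6 = 40.8.
W^SO = (Σα)·S^SO − ½·3·(Σα)² = (3/2)·13.6² = 277.44.
Deadweight loss = W^SO − W^NE = 123.47.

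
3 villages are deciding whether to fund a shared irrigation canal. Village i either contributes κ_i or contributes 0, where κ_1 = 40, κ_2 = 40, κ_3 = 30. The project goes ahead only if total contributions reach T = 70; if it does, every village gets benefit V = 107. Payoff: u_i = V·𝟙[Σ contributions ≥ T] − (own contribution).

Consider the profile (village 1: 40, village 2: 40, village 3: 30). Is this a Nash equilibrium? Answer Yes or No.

No

Total = 110 ≥ 70: provided.
Village 1 (pledges 40, payoff 67): dropping to 0 → total 70, payoff 107. Profitable deviation.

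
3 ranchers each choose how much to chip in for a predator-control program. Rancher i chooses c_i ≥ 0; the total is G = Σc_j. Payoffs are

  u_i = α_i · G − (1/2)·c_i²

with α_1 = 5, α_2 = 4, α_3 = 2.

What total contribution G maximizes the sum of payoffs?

Planner FOC: ∂(Σu_j)/∂c_i = (Σα_j) − c_i = 0, so c_i^SO = Σα_j = 11 for every i; G^SO = 33.

33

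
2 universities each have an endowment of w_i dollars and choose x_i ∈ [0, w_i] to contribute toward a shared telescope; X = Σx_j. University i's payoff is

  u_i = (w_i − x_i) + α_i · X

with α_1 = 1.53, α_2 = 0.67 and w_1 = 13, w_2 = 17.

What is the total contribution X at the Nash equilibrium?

13

∂u_i/∂x_i = α_i − 1, so university i contributes w_i if α_i > 1, else 0.
α_i > 1 for i ∈ {1}; NE contributions (13, 0), X = 13.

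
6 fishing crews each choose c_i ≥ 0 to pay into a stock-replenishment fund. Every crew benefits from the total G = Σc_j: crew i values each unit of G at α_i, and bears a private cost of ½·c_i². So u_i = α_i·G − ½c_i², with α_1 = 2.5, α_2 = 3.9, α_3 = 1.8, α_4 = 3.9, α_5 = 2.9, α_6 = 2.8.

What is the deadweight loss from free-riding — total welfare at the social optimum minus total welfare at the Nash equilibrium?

Crew i's FOC: ∂u_i/∂c_i = α_i − c_i = 0, so c_i* = α_i.
NE contributions = (2.5, 3.9, 1.8, 3.9, 2.9, 2.8); G = 17.8.
W^NE = (Σα)·G − ½Σα_i² = 17.8² − ½·56.16 = 288.76.
Planner sets c_i = Σα_j = 17.8 for every i, so G^SO = 6·17.8 = 106.8.
W^SO = (Σα)·G^SO − ½·6·(Σα)² = (6/2)·17.8² = 950.52.
Deadweight loss = W^SO − W^NE = 661.76.

661.76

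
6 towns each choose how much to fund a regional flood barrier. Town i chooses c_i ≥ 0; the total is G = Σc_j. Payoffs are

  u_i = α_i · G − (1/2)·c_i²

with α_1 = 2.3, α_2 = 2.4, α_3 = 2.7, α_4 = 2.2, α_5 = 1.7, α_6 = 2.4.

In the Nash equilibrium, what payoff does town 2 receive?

Town i's FOC: ∂u_i/∂c_i = α_i − c_i = 0, so c_i* = α_i.
NE contributions = (2.3, 2.4, 2.7, 2.2, 1.7, 2.4); G = 13.7.
u_2 = α_2·G − ½·(c_2)² = 2.4·13.7 − ½·2.4² = 30.

30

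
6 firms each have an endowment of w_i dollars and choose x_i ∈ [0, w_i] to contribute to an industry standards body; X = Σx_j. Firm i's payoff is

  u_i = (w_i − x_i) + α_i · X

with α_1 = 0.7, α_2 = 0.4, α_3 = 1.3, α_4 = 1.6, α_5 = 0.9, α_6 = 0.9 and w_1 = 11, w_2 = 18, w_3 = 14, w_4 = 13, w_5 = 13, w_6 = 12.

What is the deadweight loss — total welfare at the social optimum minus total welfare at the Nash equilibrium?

∂u_i/∂x_i = α_i − 1, so firm i contributes w_i if α_i > 1, else 0.
α_i > 1 for i ∈ {3, 4}; NE contributions (0, 0, 14, 13, 0, 0), X = 27.
W^NE = Σw_i − X^NE + (Σα_i)·X^NE = 81 + 4.8·27 = 210.6.
Planner: ∂(Σu_j)/∂x_i = Σα_j − 1 = 4.8 > 0, so everyone contributes w_i; X^SO = 81, W^SO = 81 + 4.8·81 = 469.8.
Deadweight loss = 259.2.

259.2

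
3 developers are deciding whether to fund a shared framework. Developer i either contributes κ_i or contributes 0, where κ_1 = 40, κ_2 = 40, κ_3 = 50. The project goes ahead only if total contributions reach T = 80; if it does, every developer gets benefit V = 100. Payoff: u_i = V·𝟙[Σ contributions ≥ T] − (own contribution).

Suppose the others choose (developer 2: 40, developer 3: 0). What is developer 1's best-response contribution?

Others' total = 40. Contributing 40 brings total to 80 ≥ 80: gain V − κ_1 = 60.
Best response: 40.

40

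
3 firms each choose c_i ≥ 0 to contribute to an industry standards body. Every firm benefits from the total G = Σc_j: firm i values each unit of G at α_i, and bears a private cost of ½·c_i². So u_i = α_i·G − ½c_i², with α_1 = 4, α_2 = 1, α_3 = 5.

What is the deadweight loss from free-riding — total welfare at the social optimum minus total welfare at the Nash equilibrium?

71

Firm i's FOC: ∂u_i/∂c_i = α_i − c_i = 0, so c_i* = α_i.
NE contributions = (4, 1, 5); G = 10.
W^NE = (Σα)·G − ½Σα_i² = 10² − ½·42 = 79.
Planner sets c_i = Σα_j = 10 for every i, so G^SO = 3·10 = 30.
W^SO = (Σα)·G^SO − ½·3·(Σα)² = (3/2)·10² = 150.
Deadweight loss = W^SO − W^NE = 71.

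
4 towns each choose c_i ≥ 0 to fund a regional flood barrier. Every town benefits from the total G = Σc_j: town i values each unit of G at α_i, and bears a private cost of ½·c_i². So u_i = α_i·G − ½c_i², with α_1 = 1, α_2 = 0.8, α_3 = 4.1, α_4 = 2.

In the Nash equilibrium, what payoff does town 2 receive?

Town i's FOC: ∂u_i/∂c_i = α_i − c_i = 0, so c_i* = α_i.
NE contributions = (1, 0.8, 4.1, 2); G = 7.9.
u_2 = α_2·G − ½·(c_2)² = 0.8·7.9 − ½·0.8² = 6.

6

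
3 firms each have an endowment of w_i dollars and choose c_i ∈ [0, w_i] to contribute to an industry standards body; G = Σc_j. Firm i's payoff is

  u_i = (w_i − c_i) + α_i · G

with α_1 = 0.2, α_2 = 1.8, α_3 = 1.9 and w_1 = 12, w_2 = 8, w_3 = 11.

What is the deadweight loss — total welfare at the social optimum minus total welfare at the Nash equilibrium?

34.8

∂u_i/∂c_i = α_i − 1, so firm i contributes w_i if α_i > 1, else 0.
α_i > 1 for i ∈ {2, 3}; NE contributions (0, 8, 11), G = 19.
W^NE = Σw_i − G^NE + (Σα_i)·G^NE = 31 + 2.9·19 = 86.1.
Planner: ∂(Σu_j)/∂c_i = Σα_j − 1 = 2.9 > 0, so everyone contributes w_i; G^SO = 31, W^SO = 31 + 2.9·31 = 120.9.
Deadweight loss = 34.8.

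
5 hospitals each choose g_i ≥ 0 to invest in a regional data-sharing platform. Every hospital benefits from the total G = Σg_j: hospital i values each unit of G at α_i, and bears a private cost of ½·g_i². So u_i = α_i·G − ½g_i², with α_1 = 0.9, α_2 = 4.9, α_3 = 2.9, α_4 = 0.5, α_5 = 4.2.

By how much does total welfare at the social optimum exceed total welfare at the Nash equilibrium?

294.9

Hospital i's FOC: ∂u_i/∂g_i = α_i − g_i = 0, so g_i* = α_i.
NE contributions = (0.9, 4.9, 2.9, 0.5, 4.2); G = 13.4.
W^NE = (Σα)·G − ½Σα_i² = 13.4² − ½·51.12 = 154.
Planner sets g_i = Σα_j = 13.4 for every i, so G^SO = 5·13.4 = 67.
W^SO = (Σα)·G^SO − ½·5·(Σα)² = (5/2)·13.4² = 448.9.
Deadweight loss = W^SO − W^NE = 294.9.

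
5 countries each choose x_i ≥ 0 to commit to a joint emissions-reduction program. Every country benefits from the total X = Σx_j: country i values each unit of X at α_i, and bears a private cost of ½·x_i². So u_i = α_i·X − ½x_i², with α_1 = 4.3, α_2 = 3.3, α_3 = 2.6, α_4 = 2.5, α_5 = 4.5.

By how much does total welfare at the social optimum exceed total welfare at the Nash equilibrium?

Country i's FOC: ∂u_i/∂x_i = α_i − x_i = 0, so x_i* = α_i.
NE contributions = (4.3, 3.3, 2.6, 2.5, 4.5); X = 17.2.
W^NE = (Σα)·X − ½Σα_i² = 17.2² − ½·62.64 = 264.52.
Planner sets x_i = Σα_j = 17.2 for every i, so X^SO = 5·17.2 = 86.
W^SO = (Σα)·X^SO − ½·5·(Σα)² = (5/2)·17.2² = 739.6.
Deadweight loss = W^SO − W^NE = 475.08.

475.08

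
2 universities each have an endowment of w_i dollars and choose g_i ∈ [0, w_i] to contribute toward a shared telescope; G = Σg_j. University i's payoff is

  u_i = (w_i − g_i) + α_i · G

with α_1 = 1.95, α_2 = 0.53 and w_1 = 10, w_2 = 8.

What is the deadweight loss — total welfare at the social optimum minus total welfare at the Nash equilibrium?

11.84

∂u_i/∂g_i = α_i − 1, so university i contributes w_i if α_i > 1, else 0.
α_i > 1 for i ∈ {1}; NE contributions (10, 0), G = 10.
W^NE = Σw_i − G^NE + (Σα_i)·G^NE = 18 + 1.48·10 = 32.8.
Planner: ∂(Σu_j)/∂g_i = Σα_j − 1 = 1.48 > 0, so everyone contributes w_i; G^SO = 18, W^SO = 18 + 1.48·18 = 44.64.
Deadweight loss = 11.84.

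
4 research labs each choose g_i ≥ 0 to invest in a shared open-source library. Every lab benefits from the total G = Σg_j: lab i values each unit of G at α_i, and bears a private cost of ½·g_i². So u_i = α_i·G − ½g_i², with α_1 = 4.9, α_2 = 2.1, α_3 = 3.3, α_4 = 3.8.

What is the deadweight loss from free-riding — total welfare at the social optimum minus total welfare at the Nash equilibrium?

225.685

Lab i's FOC: ∂u_i/∂g_i = α_i − g_i = 0, so g_i* = α_i.
NE contributions = (4.9, 2.1, 3.3, 3.8); G = 14.1.
W^NE = (Σα)·G − ½Σα_i² = 14.1² − ½·53.75 = 171.935.
Planner sets g_i = Σα_j = 14.1 for every i, so G^SO = 4·14.1 = 56.4.
W^SO = (Σα)·G^SO − ½·4·(Σα)² = (4/2)·14.1² = 397.62.
Deadweight loss = W^SO − W^NE = 225.685.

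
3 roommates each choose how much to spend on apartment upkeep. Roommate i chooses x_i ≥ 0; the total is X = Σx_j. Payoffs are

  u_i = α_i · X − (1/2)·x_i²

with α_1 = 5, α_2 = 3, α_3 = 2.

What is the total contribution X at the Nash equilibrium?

10

Roommate i's FOC: ∂u_i/∂x_i = α_i − x_i = 0, so x_i* = α_i.
NE contributions = (5, 3, 2); X = 10.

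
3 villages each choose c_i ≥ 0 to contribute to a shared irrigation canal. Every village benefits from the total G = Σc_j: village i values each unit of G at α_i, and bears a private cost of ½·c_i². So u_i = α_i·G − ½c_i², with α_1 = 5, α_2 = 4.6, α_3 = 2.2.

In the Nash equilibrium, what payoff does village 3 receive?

23.54

Village i's FOC: ∂u_i/∂c_i = α_i − c_i = 0, so c_i* = α_i.
NE contributions = (5, 4.6, 2.2); G = 11.8.
u_3 = α_3·G − ½·(c_3)² = 2.2·11.8 − ½·2.2² = 23.54.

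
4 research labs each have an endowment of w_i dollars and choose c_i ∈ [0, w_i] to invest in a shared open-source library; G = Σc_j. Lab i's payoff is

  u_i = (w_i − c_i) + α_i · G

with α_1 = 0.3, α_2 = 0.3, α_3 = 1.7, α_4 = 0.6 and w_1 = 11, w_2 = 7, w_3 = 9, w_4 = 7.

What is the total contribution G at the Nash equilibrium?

∂u_i/∂c_i = α_i − 1, so lab i contributes w_i if α_i > 1, else 0.
α_i > 1 for i ∈ {3}; NE contributions (0, 0, 9, 0), G = 9.

9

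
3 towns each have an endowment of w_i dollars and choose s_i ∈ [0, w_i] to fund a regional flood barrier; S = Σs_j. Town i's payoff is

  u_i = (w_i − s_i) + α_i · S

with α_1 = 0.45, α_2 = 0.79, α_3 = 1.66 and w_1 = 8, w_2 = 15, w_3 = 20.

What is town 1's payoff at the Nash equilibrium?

∂u_i/∂s_i = α_i − 1, so town i contributes w_i if α_i > 1, else 0.
α_i > 1 for i ∈ {3}; NE contributions (0, 0, 20), S = 20.
u_1 = (8 − 0) + 0.45·20 = 17.

17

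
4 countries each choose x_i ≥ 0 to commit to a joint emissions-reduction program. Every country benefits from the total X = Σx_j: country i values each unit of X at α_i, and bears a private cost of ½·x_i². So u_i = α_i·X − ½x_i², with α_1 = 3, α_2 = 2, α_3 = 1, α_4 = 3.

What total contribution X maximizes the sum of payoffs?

36

Planner FOC: ∂(Σu_j)/∂x_i = (Σα_j) − x_i = 0, so x_i^SO = Σα_j = 9 for every i; X^SO = 36.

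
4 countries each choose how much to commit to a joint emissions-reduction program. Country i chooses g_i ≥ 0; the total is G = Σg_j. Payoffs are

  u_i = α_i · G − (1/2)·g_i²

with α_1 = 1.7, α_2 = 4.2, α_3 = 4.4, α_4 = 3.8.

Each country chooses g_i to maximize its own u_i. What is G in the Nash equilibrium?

Country i's FOC: ∂u_i/∂g_i = α_i − g_i = 0, so g_i* = α_i.
NE contributions = (1.7, 4.2, 4.4, 3.8); G = 14.1.

14.1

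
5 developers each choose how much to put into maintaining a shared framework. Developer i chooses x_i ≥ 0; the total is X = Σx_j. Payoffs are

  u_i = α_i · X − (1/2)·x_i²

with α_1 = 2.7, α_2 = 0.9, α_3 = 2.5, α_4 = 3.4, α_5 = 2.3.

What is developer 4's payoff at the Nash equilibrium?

34.34

Developer i's FOC: ∂u_i/∂x_i = α_i − x_i = 0, so x_i* = α_i.
NE contributions = (2.7, 0.9, 2.5, 3.4, 2.3); X = 11.8.
u_4 = α_4·X − ½·(x_4)² = 3.4·11.8 − ½·3.4² = 34.34.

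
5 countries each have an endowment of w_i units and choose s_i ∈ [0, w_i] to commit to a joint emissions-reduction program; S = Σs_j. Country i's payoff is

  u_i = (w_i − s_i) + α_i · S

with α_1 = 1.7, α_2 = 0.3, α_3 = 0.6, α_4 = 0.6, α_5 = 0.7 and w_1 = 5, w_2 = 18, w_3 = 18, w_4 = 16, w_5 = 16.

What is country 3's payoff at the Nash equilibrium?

21

∂u_i/∂s_i = α_i − 1, so country i contributes w_i if α_i > 1, else 0.
α_i > 1 for i ∈ {1}; NE contributions (5, 0, 0, 0, 0), S = 5.
u_3 = (18 − 0) + 0.6·5 = 21.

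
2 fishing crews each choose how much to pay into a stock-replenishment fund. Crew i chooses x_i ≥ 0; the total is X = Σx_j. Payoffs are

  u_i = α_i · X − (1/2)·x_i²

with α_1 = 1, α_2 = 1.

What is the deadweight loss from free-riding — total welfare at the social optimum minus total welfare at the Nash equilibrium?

Crew i's FOC: ∂u_i/∂x_i = α_i − x_i = 0, so x_i* = α_i.
NE contributions = (1, 1); X = 2.
W^NE = (Σα)·X − ½Σα_i² = 2² − ½·2 = 3.
Planner sets x_i = Σα_j = 2 for every i, so X^SO = 2·2 = 4.
W^SO = (Σα)·X^SO − ½·2·(Σα)² = (2/2)·2² = 4.
Deadweight loss = W^SO − W^NE = 1.

1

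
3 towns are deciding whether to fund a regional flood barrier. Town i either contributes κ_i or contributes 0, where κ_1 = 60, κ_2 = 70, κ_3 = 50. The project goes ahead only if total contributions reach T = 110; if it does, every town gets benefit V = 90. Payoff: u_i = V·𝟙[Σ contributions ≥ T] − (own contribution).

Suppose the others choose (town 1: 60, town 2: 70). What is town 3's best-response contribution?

0

Others' total = 130 ≥ 110; contributing adds cost 50 for no extra benefit.
Best response: 0.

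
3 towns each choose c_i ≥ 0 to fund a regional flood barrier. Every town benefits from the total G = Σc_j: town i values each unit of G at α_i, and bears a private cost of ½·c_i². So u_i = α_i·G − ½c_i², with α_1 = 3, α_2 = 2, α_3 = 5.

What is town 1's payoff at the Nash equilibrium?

25.5

Town i's FOC: ∂u_i/∂c_i = α_i − c_i = 0, so c_i* = α_i.
NE contributions = (3, 2, 5); G = 10.
u_1 = α_1·G − ½·(c_1)² = 3·10 − ½·3² = 25.5.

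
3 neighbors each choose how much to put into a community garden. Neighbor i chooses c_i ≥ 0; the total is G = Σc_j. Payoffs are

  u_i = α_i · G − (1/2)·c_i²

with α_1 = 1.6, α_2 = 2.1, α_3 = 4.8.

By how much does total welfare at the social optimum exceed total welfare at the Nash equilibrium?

Neighbor i's FOC: ∂u_i/∂c_i = α_i − c_i = 0, so c_i* = α_i.
NE contributions = (1.6, 2.1, 4.8); G = 8.5.
W^NE = (Σα)·G − ½Σα_i² = 8.5² − ½·30.01 = 57.245.
Planner sets c_i = Σα_j = 8.5 for every i, so G^SO = 3·8.5 = 25.5.
W^SO = (Σα)·G^SO − ½·3·(Σα)² = (3/2)·8.5² = 108.375.
Deadweight loss = W^SO − W^NE = 51.13.

51.13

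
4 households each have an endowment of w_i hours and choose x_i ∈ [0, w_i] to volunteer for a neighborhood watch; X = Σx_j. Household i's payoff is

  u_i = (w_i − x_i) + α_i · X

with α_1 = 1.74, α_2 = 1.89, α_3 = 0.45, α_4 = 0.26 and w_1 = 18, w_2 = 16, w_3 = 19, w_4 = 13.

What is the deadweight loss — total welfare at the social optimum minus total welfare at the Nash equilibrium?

106.88

∂u_i/∂x_i = α_i − 1, so household i contributes w_i if α_i > 1, else 0.
α_i > 1 for i ∈ {1, 2}; NE contributions (18, 16, 0, 0), X = 34.
W^NE = Σw_i − X^NE + (Σα_i)·X^NE = 66 + 3.34·34 = 179.56.
Planner: ∂(Σu_j)/∂x_i = Σα_j − 1 = 3.34 > 0, so everyone contributes w_i; X^SO = 66, W^SO = 66 + 3.34·66 = 286.44.
Deadweight loss = 106.88.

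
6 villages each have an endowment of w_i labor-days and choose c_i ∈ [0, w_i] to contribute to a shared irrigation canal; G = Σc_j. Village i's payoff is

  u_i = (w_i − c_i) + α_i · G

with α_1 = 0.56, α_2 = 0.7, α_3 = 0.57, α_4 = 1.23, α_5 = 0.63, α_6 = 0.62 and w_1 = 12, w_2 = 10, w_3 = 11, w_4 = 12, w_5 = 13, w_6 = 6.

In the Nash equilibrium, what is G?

∂u_i/∂c_i = α_i − 1, so village i contributes w_i if α_i > 1, else 0.
α_i > 1 for i ∈ {4}; NE contributions (0, 0, 0, 12, 0, 0), G = 12.

12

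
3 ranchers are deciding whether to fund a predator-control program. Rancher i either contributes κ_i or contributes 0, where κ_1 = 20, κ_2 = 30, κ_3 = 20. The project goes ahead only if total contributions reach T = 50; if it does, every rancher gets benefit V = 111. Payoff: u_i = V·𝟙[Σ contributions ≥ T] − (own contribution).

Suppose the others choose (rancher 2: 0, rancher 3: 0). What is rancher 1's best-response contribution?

Others' total = 0. Even contributing 20 gives 20 < 50: no benefit either way.
Best response: 0.

0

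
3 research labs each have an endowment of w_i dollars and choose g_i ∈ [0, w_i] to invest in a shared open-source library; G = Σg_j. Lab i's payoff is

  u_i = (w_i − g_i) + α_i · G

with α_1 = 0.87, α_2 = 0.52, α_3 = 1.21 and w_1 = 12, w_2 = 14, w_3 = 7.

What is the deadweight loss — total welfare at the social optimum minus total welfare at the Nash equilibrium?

41.6

∂u_i/∂g_i = α_i − 1, so lab i contributes w_i if α_i > 1, else 0.
α_i > 1 for i ∈ {3}; NE contributions (0, 0, 7), G = 7.
W^NE = Σw_i − G^NE + (Σα_i)·G^NE = 33 + 1.6·7 = 44.2.
Planner: ∂(Σu_j)/∂g_i = Σα_j − 1 = 1.6 > 0, so everyone contributes w_i; G^SO = 33, W^SO = 33 + 1.6·33 = 85.8.
Deadweight loss = 41.6.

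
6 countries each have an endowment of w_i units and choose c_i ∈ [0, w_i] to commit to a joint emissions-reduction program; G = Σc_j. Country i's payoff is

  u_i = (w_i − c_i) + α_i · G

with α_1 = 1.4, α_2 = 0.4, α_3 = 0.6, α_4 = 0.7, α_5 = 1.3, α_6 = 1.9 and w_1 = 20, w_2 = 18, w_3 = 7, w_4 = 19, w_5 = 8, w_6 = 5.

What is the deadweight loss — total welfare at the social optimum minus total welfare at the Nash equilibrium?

∂u_i/∂c_i = α_i − 1, so country i contributes w_i if α_i > 1, else 0.
α_i > 1 for i ∈ {1, 5, 6}; NE contributions (20, 0, 0, 0, 8, 5), G = 33.
W^NE = Σw_i − G^NE + (Σα_i)·G^NE = 77 + 5.3·33 = 251.9.
Planner: ∂(Σu_j)/∂c_i = Σα_j − 1 = 5.3 > 0, so everyone contributes w_i; G^SO = 77, W^SO = 77 + 5.3·77 = 485.1.
Deadweight loss = 233.2.

233.2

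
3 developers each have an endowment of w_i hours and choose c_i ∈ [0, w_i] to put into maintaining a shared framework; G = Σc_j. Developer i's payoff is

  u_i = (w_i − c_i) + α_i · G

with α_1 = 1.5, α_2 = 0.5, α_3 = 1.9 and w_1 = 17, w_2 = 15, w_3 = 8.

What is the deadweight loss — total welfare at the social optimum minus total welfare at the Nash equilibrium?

43.5

∂u_i/∂c_i = α_i − 1, so developer i contributes w_i if α_i > 1, else 0.
α_i > 1 for i ∈ {1, 3}; NE contributions (17, 0, 8), G = 25.
W^NE = Σw_i − G^NE + (Σα_i)·G^NE = 40 + 2.9·25 = 112.5.
Planner: ∂(Σu_j)/∂c_i = Σα_j − 1 = 2.9 > 0, so everyone contributes w_i; G^SO = 40, W^SO = 40 + 2.9·40 = 156.
Deadweight loss = 43.5.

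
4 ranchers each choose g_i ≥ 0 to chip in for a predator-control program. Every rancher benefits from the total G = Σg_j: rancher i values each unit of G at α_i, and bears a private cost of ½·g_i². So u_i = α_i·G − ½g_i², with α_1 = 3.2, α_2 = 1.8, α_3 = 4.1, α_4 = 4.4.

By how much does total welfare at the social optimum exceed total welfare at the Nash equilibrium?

Rancher i's FOC: ∂u_i/∂g_i = α_i − g_i = 0, so g_i* = α_i.
NE contributions = (3.2, 1.8, 4.1, 4.4); G = 13.5.
W^NE = (Σα)·G − ½Σα_i² = 13.5² − ½·49.65 = 157.425.
Planner sets g_i = Σα_j = 13.5 for every i, so G^SO = 4·13.5 = 54.
W^SO = (Σα)·G^SO − ½·4·(Σα)² = (4/2)·13.5² = 364.5.
Deadweight loss = W^SO − W^NE = 207.075.

207.075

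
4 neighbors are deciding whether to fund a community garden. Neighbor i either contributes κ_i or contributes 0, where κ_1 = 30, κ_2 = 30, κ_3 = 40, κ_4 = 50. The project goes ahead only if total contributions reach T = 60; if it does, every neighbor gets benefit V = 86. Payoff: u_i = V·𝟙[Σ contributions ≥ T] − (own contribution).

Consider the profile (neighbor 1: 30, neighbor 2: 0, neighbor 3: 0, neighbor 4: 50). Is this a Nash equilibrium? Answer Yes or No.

Yes

Total = 80 ≥ 60: provided.
Neighbor 1 (pledges 30, payoff 56): dropping to 0 → total 50, payoff 0. No gain.
Neighbor 2 (pledges 0, payoff 86): pledging 30 → total 110, payoff 56. No gain.
Neighbor 3 (pledges 0, payoff 86): pledging 40 → total 120, payoff 46. No gain.
Neighbor 4 (pledges 50, payoff 36): dropping to 0 → total 30, payoff 0. No gain.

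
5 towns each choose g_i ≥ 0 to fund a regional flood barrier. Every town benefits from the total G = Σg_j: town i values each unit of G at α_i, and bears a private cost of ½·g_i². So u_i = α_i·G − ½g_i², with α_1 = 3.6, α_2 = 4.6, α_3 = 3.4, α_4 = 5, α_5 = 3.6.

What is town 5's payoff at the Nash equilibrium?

66.24

Town i's FOC: ∂u_i/∂g_i = α_i − g_i = 0, so g_i* = α_i.
NE contributions = (3.6, 4.6, 3.4, 5, 3.6); G = 20.2.
u_5 = α_5·G − ½·(g_5)² = 3.6·20.2 − ½·3.6² = 66.24.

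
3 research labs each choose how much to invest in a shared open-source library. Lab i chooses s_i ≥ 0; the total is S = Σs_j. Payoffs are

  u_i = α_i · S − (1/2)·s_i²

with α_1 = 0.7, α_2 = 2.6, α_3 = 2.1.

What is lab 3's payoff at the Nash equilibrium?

9.135

Lab i's FOC: ∂u_i/∂s_i = α_i − s_i = 0, so s_i* = α_i.
NE contributions = (0.7, 2.6, 2.1); S = 5.4.
u_3 = α_3·S − ½·(s_3)² = 2.1·5.4 − ½·2.1² = 9.135.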